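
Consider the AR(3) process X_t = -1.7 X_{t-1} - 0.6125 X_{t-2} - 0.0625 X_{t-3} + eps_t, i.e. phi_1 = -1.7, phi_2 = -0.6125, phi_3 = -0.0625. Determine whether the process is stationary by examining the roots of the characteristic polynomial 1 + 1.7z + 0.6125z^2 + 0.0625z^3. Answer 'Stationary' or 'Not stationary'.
\text{Not stationary}

The AR(p) characteristic polynomial is P(z) = 1 + 1.7z + 0.6125z^2 + 0.0625z^3.
Stationarity requires all roots to lie outside the unit circle, i.e. |z| > 1 for every root.
Degree 3: look for a simple real root z0 first, then factor out (1 - z/z0) and solve the remaining quadratic.
Testing z0 = -0.8: P(-0.8) = 1 + (1.7)(-0.8) + (0.6125)(-0.8)^2 + (0.0625)(-0.8)^3
  = 1 + (-1.36) + (0.392) + (-0.032) = 0.  So z_0 = -0.8 is a root, |z_0| = 0.8.
Divide out the factor (1 + 1.25 z) = (1 - z/z0) (since 1/z0 = -1.25):
  P(z) = (1 + 1.25 z)(1 + (0.45) z + (0.05) z^2)
  [check: z-coef 0.45 - (-1.25) = 1.7; z^2-coef 0.05 - (-1.25)(0.45) = 0.6125; z^3-coef -(-1.25)(0.05) = 0.0625.]
Remaining roots from the quadratic factor 1 + (0.45) z + (0.05) z^2:
  Set 1 + (0.45) z + (0.05) z^2 = 0, i.e. a z^2 + b z + c = 0 with a = 0.05, b = 0.45, c = 1.
  Discriminant D = b^2 - 4ac = (0.45)^2 - 4*(0.05)*1 = 0.2025 - (0.2) = 0.0025.
  D >= 0, so the roots are real: z = (-b +/- sqrt(D)) / (2a) = (-0.45 +/- 0.05) / (0.1).
    z_1 = (-0.45 + 0.05) / (0.1) = -4,   |z_1| = 4.
    z_2 = (-0.45 - 0.05) / (0.1) = -5,   |z_2| = 5.
Moduli of all roots: 0.8000, 4.0000, 5.0000.
All moduli strictly greater than 1? No.
Verdict: Not stationary.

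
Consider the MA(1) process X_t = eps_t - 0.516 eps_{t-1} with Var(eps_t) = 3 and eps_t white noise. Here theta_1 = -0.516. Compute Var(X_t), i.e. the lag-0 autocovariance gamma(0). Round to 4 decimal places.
\gamma(0) = 3.7988

For an MA(q) process X_t = eps_t + sum_i theta_i eps_{t-i} with
Var(eps_t) = sigma^2, the variance is
  gamma(0) = sigma^2 * (1 + sum_i theta_i^2).
  sum_i theta_i^2 = (-0.516)^2 = 0.266256.
  gamma(0) = 3 * (1 + 0.266256) = 3 * 1.266256 = 3.798768, which rounds to 3.7988.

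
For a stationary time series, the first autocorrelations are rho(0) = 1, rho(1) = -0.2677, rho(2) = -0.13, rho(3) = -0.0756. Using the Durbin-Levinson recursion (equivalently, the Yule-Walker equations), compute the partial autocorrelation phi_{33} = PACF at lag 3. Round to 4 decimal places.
\phi_{33} = -0.1991

The PACF at lag k is phi_{kk}, the last component of the solution
to the Yule-Walker system G_k phi = r_k where
  (G_k)_{ij} = rho(|i - j|), (r_k)_i = rho(i), i,j = 1..k.
Equivalently, Durbin-Levinson gives phi_{kk} iteratively:
  phi_{11} = rho(1)
  phi_{kk} = [rho(k) - sum_{j=1..k-1} phi_{k-1,j} rho(k-j)]
            / [1 - sum_{j=1..k-1} phi_{k-1,j} rho(j)],
  phi_{k,j} = phi_{k-1,j} - phi_{kk} phi_{k-1,k-j},  j = 1..k-1.
Step k = 1:
  phi_11 = rho(1) = -0.2677.
Step k = 2:
  phi_22 = [rho(2) - phi_11 rho(1)] / [1 - phi_11 rho(1)] = [-0.13 - (-0.2677)(-0.2677)] / [1 - (-0.2677)(-0.2677)]
         = -0.20166329 / 0.92833671 = -0.217231.
  Update: phi_21 = phi_11 - phi_22 phi_11 = -0.2677 - (-0.217231)(-0.2677) = -0.325853.
Step k = 3:
  phi_33 = [rho(3) - phi_21 rho(2) - phi_22 rho(1)] / [1 - phi_21 rho(1) - phi_22 rho(2)]
    numerator   = -0.0756 - (-0.325853)(-0.13) - (-0.217231)(-0.2677) = -0.17611352
    denominator = 1 - (-0.325853)(-0.2677) - (-0.217231)(-0.13) = 0.88452924
  phi_33 = -0.17611352 / 0.88452924 = -0.1991.
Therefore phi_{33} = -0.1991.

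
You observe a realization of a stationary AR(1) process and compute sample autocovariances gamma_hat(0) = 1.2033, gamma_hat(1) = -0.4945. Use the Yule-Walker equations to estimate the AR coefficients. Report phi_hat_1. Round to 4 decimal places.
\hat\phi_{1} = -0.4110

The Yule-Walker equations for an AR(p) process read, in matrix form,
  Gamma_p phi = r_p,   with   (Gamma_p)_{ij} = gamma(|i - j|),
                       (r_p)_i = gamma(i),   i,j = 1..p.
Substitute the sample gammas (Toeplitz matrix and right-hand side of size 1):
  Gamma_p = [[1.2033]]
  r_p     = [-0.4945]
With p = 1 this is the single equation gamma(0) phi_1 = gamma(1):
  phi_hat_1 = gamma(1) / gamma(0) = -0.4945 / 1.2033 = -0.4110.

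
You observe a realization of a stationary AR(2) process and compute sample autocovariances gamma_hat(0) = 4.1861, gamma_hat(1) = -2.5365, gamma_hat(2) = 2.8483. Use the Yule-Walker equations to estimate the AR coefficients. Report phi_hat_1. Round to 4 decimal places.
\hat\phi_{1} = -0.3060

The Yule-Walker equations for an AR(p) process read, in matrix form,
  Gamma_p phi = r_p,   with   (Gamma_p)_{ij} = gamma(|i - j|),
                       (r_p)_i = gamma(i),   i,j = 1..p.
Substitute the sample gammas (Toeplitz matrix and right-hand side of size 2):
  Gamma_p = [[4.1861, -2.5365], [-2.5365, 4.1861]]
  r_p     = [-2.5365, 2.8483]
Written out:
  4.1861 phi_1 - 2.5365 phi_2 = -2.5365
  -2.5365 phi_1 + 4.1861 phi_2 = 2.8483
Solve by Cramer's rule:
  det = gamma(0)^2 - gamma(1)^2 = (4.1861)^2 - (-2.5365)^2 = 17.52343321 - 6.43383225 = 11.08960096
  phi_hat_1 = [gamma(1) gamma(0) - gamma(1) gamma(2)] / det = [(-2.5365)(4.1861) - (-2.5365)(2.8483)] / 11.08960096 = -3.3933297 / 11.08960096 = -0.306
  phi_hat_2 = [gamma(0) gamma(2) - gamma(1)^2] / det = [(4.1861)(2.8483) - (-2.5365)^2] / 11.08960096 = 5.48943638 / 11.08960096 = 0.495
So phi_hat = [-0.3060, 0.4950].
Therefore phi_hat_1 = -0.3060.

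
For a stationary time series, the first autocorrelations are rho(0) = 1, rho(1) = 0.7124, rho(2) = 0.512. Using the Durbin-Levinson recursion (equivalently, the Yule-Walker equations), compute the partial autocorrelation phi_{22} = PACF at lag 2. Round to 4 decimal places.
\phi_{22} = 0.0091

The PACF at lag k is phi_{kk}, the last component of the solution
to the Yule-Walker system G_k phi = r_k where
  (G_k)_{ij} = rho(|i - j|), (r_k)_i = rho(i), i,j = 1..k.
Equivalently, Durbin-Levinson gives phi_{kk} iteratively:
  phi_{11} = rho(1)
  phi_{kk} = [rho(k) - sum_{j=1..k-1} phi_{k-1,j} rho(k-j)]
            / [1 - sum_{j=1..k-1} phi_{k-1,j} rho(j)],
  phi_{k,j} = phi_{k-1,j} - phi_{kk} phi_{k-1,k-j},  j = 1..k-1.
Step k = 1:
  phi_11 = rho(1) = 0.7124.
Step k = 2:
  phi_22 = [rho(2) - phi_11 rho(1)] / [1 - phi_11 rho(1)] = [0.512 - (0.7124)(0.7124)] / [1 - (0.7124)(0.7124)]
         = 0.00448624 / 0.49248624 = 0.0091.
Therefore phi_{22} = 0.0091.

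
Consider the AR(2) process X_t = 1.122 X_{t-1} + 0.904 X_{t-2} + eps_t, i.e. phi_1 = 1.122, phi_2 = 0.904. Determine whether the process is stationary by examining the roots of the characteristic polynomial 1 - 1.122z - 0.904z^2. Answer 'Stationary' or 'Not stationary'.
\text{Not stationary}

The AR(p) characteristic polynomial is P(z) = 1 - 1.122z - 0.904z^2.
Stationarity requires all roots to lie outside the unit circle, i.e. |z| > 1 for every root.
Set 1 + (-1.122) z + (-0.904) z^2 = 0, i.e. a z^2 + b z + c = 0 with a = -0.904, b = -1.122, c = 1.
Discriminant D = b^2 - 4ac = (-1.122)^2 - 4*(-0.904)*1 = 1.258884 - (-3.616) = 4.874884.
D >= 0, so the roots are real: z = (-b +/- sqrt(D)) / (2a) = (1.122 +/- 2.207914) / (-1.808).
  z_1 = (1.122 + 2.207914) / (-1.808) = -1.8418,   |z_1| = 1.8418.
  z_2 = (1.122 - 2.207914) / (-1.808) = 0.6006,   |z_2| = 0.6006.
Moduli of all roots: 1.8418, 0.6006.
All moduli strictly greater than 1? No.
Verdict: Not stationary.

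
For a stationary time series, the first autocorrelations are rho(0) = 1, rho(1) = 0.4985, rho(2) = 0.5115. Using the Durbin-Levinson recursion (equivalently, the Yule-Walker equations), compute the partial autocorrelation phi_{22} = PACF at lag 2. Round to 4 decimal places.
\phi_{22} = 0.3500

The PACF at lag k is phi_{kk}, the last component of the solution
to the Yule-Walker system G_k phi = r_k where
  (G_k)_{ij} = rho(|i - j|), (r_k)_i = rho(i), i,j = 1..k.
Equivalently, Durbin-Levinson gives phi_{kk} iteratively:
  phi_{11} = rho(1)
  phi_{kk} = [rho(k) - sum_{j=1..k-1} phi_{k-1,j} rho(k-j)]
            / [1 - sum_{j=1..k-1} phi_{k-1,j} rho(j)],
  phi_{k,j} = phi_{k-1,j} - phi_{kk} phi_{k-1,k-j},  j = 1..k-1.
Step k = 1:
  phi_11 = rho(1) = 0.4985.
Step k = 2:
  phi_22 = [rho(2) - phi_11 rho(1)] / [1 - phi_11 rho(1)] = [0.5115 - (0.4985)(0.4985)] / [1 - (0.4985)(0.4985)]
         = 0.26299775 / 0.75149775 = 0.35.
Therefore phi_{22} = 0.3500.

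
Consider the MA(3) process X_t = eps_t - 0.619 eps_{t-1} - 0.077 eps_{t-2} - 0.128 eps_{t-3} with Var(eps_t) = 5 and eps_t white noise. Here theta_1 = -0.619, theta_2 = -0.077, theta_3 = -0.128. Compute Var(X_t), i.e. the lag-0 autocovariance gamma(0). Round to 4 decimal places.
\gamma(0) = 7.0274

For an MA(q) process X_t = eps_t + sum_i theta_i eps_{t-i} with
Var(eps_t) = sigma^2, the variance is
  gamma(0) = sigma^2 * (1 + sum_i theta_i^2).
  sum_i theta_i^2 = (-0.619)^2 + (-0.077)^2 + (-0.128)^2 = 0.383161 + 0.005929 + 0.016384 = 0.405474.
  gamma(0) = 5 * (1 + 0.405474) = 5 * 1.405474 = 7.02737, which rounds to 7.0274.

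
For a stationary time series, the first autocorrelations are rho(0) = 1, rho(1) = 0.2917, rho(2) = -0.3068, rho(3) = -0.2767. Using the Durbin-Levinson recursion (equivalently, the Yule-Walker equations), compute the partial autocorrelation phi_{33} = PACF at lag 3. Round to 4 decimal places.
\phi_{33} = -0.0320

The PACF at lag k is phi_{kk}, the last component of the solution
to the Yule-Walker system G_k phi = r_k where
  (G_k)_{ij} = rho(|i - j|), (r_k)_i = rho(i), i,j = 1..k.
Equivalently, Durbin-Levinson gives phi_{kk} iteratively:
  phi_{11} = rho(1)
  phi_{kk} = [rho(k) - sum_{j=1..k-1} phi_{k-1,j} rho(k-j)]
            / [1 - sum_{j=1..k-1} phi_{k-1,j} rho(j)],
  phi_{k,j} = phi_{k-1,j} - phi_{kk} phi_{k-1,k-j},  j = 1..k-1.
Step k = 1:
  phi_11 = rho(1) = 0.2917.
Step k = 2:
  phi_22 = [rho(2) - phi_11 rho(1)] / [1 - phi_11 rho(1)] = [-0.3068 - (0.2917)(0.2917)] / [1 - (0.2917)(0.2917)]
         = -0.39188889 / 0.91491111 = -0.428335.
  Update: phi_21 = phi_11 - phi_22 phi_11 = 0.2917 - (-0.428335)(0.2917) = 0.416645.
Step k = 3:
  phi_33 = [rho(3) - phi_21 rho(2) - phi_22 rho(1)] / [1 - phi_21 rho(1) - phi_22 rho(2)]
    numerator   = -0.2767 - (0.416645)(-0.3068) - (-0.428335)(0.2917) = -0.02392771
    denominator = 1 - (0.416645)(0.2917) - (-0.428335)(-0.3068) = 0.74705119
  phi_33 = -0.02392771 / 0.74705119 = -0.032.
Therefore phi_{33} = -0.0320.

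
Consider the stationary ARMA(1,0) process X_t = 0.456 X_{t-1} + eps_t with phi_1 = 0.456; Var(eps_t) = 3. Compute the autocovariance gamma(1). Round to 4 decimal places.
\gamma(1) = 1.7271

Multiply the model equation by X_{t-k} and take expectations. With theta_0 = psi_0 = 1 and psi_j the MA(infinity) weights, this gives
  gamma(k) - sum_i phi_i gamma(k-i) = c_k,
  c_k = sigma^2 * sum_{j=k..q} theta_j psi_{j-k}   (c_k = 0 for k > q),
using gamma(-m) = gamma(m).
Pure AR (q = 0): c_0 = sigma^2 = 3, c_k = 0 for k >= 1.
Equations for k = 0 and k = 1 (AR order 1):
  gamma(0) = phi_1 gamma(1) + c_0
  gamma(1) = phi_1 gamma(0) + c_1
Substituting the second into the first: gamma(0) (1 - phi_1^2) = c_0 + phi_1 c_1, so
  gamma(0) = c_0 / (1 - phi_1^2) = 3 / (1 - (0.456)^2) = 3 / 0.792064 = 3.787573.
  gamma(1) = phi_1 gamma(0) = (0.456)(3.787573) = 1.727133.
Therefore gamma(1) = 1.7271 (to 4 decimal places).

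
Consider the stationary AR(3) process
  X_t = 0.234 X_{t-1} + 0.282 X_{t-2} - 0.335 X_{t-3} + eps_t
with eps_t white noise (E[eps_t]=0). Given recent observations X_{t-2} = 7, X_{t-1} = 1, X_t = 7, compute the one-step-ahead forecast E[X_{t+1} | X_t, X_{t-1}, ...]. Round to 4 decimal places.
E[X_{t+1} \mid \mathcal F_t] = -0.4250

For an AR(p) model X_t = c + sum_i phi_i X_{t-i} + eps_t, the
one-step-ahead conditional mean is
  E[X_{t+1} | X_t, ...] = c + sum_i phi_i X_{t+1-i}.
Substitute known values:
  E[X_{t+1} | ...] = (0.234) * (7) + (0.282) * (1) + (-0.335) * (7)
                   = -0.4250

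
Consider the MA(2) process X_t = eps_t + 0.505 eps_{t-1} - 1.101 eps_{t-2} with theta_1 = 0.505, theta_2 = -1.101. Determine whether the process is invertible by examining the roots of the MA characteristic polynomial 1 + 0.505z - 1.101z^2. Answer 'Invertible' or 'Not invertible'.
\text{Not invertible}

The MA(q) characteristic polynomial is P(z) = 1 + 0.505z - 1.101z^2.
Invertibility requires all roots to lie outside the unit circle, i.e. |z| > 1 for every root.
Set 1 + (0.505) z + (-1.101) z^2 = 0, i.e. a z^2 + b z + c = 0 with a = -1.101, b = 0.505, c = 1.
Discriminant D = b^2 - 4ac = (0.505)^2 - 4*(-1.101)*1 = 0.255025 - (-4.404) = 4.659025.
D >= 0, so the roots are real: z = (-b +/- sqrt(D)) / (2a) = (-0.505 +/- 2.158477) / (-2.202).
  z_1 = (-0.505 + 2.158477) / (-2.202) = -0.7509,   |z_1| = 0.7509.
  z_2 = (-0.505 - 2.158477) / (-2.202) = 1.2096,   |z_2| = 1.2096.
Moduli of all roots: 0.7509, 1.2096.
All moduli strictly greater than 1? No.
Verdict: Not invertible.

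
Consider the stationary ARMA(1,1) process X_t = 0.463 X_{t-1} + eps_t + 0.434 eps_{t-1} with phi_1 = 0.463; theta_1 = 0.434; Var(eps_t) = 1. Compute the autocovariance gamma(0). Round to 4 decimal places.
\gamma(0) = 2.0242

Multiply the model equation by X_{t-k} and take expectations. With theta_0 = psi_0 = 1 and psi_j the MA(infinity) weights, this gives
  gamma(k) - sum_i phi_i gamma(k-i) = c_k,
  c_k = sigma^2 * sum_{j=k..q} theta_j psi_{j-k}   (c_k = 0 for k > q),
using gamma(-m) = gamma(m).
psi-weights needed (psi_j = theta_j + sum_i phi_i psi_{j-i}):
  psi_1 = theta_1 + phi_1 = 0.434 + (0.463) = 0.897
Right-hand sides:
  c_0 = sigma^2 (1 + theta_1 psi_1) = 1 * (1 + (0.434)(0.897)) = 1 * 1.389298 = 1.389298
  c_1 = sigma^2 theta_1 = 1 * (0.434) = 0.434
  c_2 = 0
Equations for k = 0 and k = 1 (AR order 1):
  gamma(0) = phi_1 gamma(1) + c_0
  gamma(1) = phi_1 gamma(0) + c_1
Substituting the second into the first: gamma(0) (1 - phi_1^2) = c_0 + phi_1 c_1, so
  gamma(0) = (c_0 + phi_1 c_1) / (1 - phi_1^2) = (1.389298 + (0.463)(0.434)) / (1 - (0.463)^2) = 1.59024 / 0.785631 = 2.024156.
Therefore gamma(0) = 2.0242 (to 4 decimal places).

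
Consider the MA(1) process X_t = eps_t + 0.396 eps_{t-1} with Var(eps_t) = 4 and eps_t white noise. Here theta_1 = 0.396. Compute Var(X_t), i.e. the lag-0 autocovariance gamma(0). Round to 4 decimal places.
\gamma(0) = 4.6273

For an MA(q) process X_t = eps_t + sum_i theta_i eps_{t-i} with
Var(eps_t) = sigma^2, the variance is
  gamma(0) = sigma^2 * (1 + sum_i theta_i^2).
  sum_i theta_i^2 = (0.396)^2 = 0.156816.
  gamma(0) = 4 * (1 + 0.156816) = 4 * 1.156816 = 4.627264, which rounds to 4.6273.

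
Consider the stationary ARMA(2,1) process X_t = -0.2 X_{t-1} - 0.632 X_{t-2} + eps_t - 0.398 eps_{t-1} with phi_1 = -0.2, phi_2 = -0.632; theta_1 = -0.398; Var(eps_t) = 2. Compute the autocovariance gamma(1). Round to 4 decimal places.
\gamma(1) = -1.0081

Multiply the model equation by X_{t-k} and take expectations. With theta_0 = psi_0 = 1 and psi_j the MA(infinity) weights, this gives
  gamma(k) - sum_i phi_i gamma(k-i) = c_k,
  c_k = sigma^2 * sum_{j=k..q} theta_j psi_{j-k}   (c_k = 0 for k > q),
using gamma(-m) = gamma(m).
psi-weights needed (psi_j = theta_j + sum_i phi_i psi_{j-i}):
  psi_1 = theta_1 + phi_1 = -0.398 + (-0.2) = -0.598
Right-hand sides:
  c_0 = sigma^2 (1 + theta_1 psi_1) = 2 * (1 + (-0.398)(-0.598)) = 2 * 1.238004 = 2.476008
  c_1 = sigma^2 theta_1 = 2 * (-0.398) = -0.796
  c_2 = 0
Equations for k = 0, 1, 2 (AR order 2, c_2 = 0):
  (E0) gamma(0) = phi_1 gamma(1) + phi_2 gamma(2) + c_0
  (E1) gamma(1) = phi_1 gamma(0) + phi_2 gamma(1) + c_1
  (E2) gamma(2) = phi_1 gamma(1) + phi_2 gamma(0)
From (E1): gamma(1) = A gamma(0) + B with
  A = phi_1 / (1 - phi_2) = -0.2 / 1.632 = -0.122549,   B = c_1 / (1 - phi_2) = -0.796 / 1.632 = -0.487745.
Insert (E2) into (E0): gamma(0) (1 - phi_2^2) = phi_1 (1 + phi_2) gamma(1) + c_0.
  phi_1 (1 + phi_2) = (-0.2)(0.368) = -0.0736,   1 - phi_2^2 = 0.600576.
Replace gamma(1) by A gamma(0) + B and collect gamma(0):
  gamma(0) [0.600576 - (-0.0736)(-0.122549)] = (-0.0736)(-0.487745) + 2.476008
  gamma(0) * 0.591556 = 2.511906
  gamma(0) = 2.511906 / 0.591556 = 4.246266.
  gamma(1) = A gamma(0) + B = (-0.122549)(4.246266) + (-0.487745) = -1.008121.
Therefore gamma(1) = -1.0081 (to 4 decimal places).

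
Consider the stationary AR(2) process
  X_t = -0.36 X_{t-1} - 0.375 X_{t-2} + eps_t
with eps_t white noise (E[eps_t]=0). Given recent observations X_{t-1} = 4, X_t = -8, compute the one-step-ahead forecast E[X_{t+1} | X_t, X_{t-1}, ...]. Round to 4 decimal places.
E[X_{t+1} \mid \mathcal F_t] = 1.3800

For an AR(p) model X_t = c + sum_i phi_i X_{t-i} + eps_t, the
one-step-ahead conditional mean is
  E[X_{t+1} | X_t, ...] = c + sum_i phi_i X_{t+1-i}.
Substitute known values:
  E[X_{t+1} | ...] = (-0.36) * (-8) + (-0.375) * (4)
                   = 1.3800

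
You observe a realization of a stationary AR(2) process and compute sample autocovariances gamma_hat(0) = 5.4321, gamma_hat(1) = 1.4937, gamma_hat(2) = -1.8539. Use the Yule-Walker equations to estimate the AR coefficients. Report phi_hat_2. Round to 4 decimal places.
\hat\phi_{2} = -0.4510

The Yule-Walker equations for an AR(p) process read, in matrix form,
  Gamma_p phi = r_p,   with   (Gamma_p)_{ij} = gamma(|i - j|),
                       (r_p)_i = gamma(i),   i,j = 1..p.
Substitute the sample gammas (Toeplitz matrix and right-hand side of size 2):
  Gamma_p = [[5.4321, 1.4937], [1.4937, 5.4321]]
  r_p     = [1.4937, -1.8539]
Written out:
  5.4321 phi_1 + 1.4937 phi_2 = 1.4937
  1.4937 phi_1 + 5.4321 phi_2 = -1.8539
Solve by Cramer's rule:
  det = gamma(0)^2 - gamma(1)^2 = (5.4321)^2 - (1.4937)^2 = 29.50771041 - 2.23113969 = 27.27657072
  phi_hat_1 = [gamma(1) gamma(0) - gamma(1) gamma(2)] / det = [(1.4937)(5.4321) - (1.4937)(-1.8539)] / 27.27657072 = 10.8830982 / 27.27657072 = 0.399
  phi_hat_2 = [gamma(0) gamma(2) - gamma(1)^2] / det = [(5.4321)(-1.8539) - (1.4937)^2] / 27.27657072 = -12.30170988 / 27.27657072 = -0.451
So phi_hat = [0.3990, -0.4510].
Therefore phi_hat_2 = -0.4510.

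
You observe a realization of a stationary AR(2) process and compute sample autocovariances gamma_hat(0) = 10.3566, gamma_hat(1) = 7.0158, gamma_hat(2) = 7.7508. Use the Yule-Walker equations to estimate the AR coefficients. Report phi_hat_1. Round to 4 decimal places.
\hat\phi_{1} = 0.3150

The Yule-Walker equations for an AR(p) process read, in matrix form,
  Gamma_p phi = r_p,   with   (Gamma_p)_{ij} = gamma(|i - j|),
                       (r_p)_i = gamma(i),   i,j = 1..p.
Substitute the sample gammas (Toeplitz matrix and right-hand side of size 2):
  Gamma_p = [[10.3566, 7.0158], [7.0158, 10.3566]]
  r_p     = [7.0158, 7.7508]
Written out:
  10.3566 phi_1 + 7.0158 phi_2 = 7.0158
  7.0158 phi_1 + 10.3566 phi_2 = 7.7508
Solve by Cramer's rule:
  det = gamma(0)^2 - gamma(1)^2 = (10.3566)^2 - (7.0158)^2 = 107.25916356 - 49.22144964 = 58.03771392
  phi_hat_1 = [gamma(1) gamma(0) - gamma(1) gamma(2)] / det = [(7.0158)(10.3566) - (7.0158)(7.7508)] / 58.03771392 = 18.28177164 / 58.03771392 = 0.315
  phi_hat_2 = [gamma(0) gamma(2) - gamma(1)^2] / det = [(10.3566)(7.7508) - (7.0158)^2] / 58.03771392 = 31.05048564 / 58.03771392 = 0.535
So phi_hat = [0.3150, 0.5350].
Therefore phi_hat_1 = 0.3150.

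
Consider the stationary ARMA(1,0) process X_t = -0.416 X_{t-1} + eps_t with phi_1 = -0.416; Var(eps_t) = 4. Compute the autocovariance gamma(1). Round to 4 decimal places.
\gamma(1) = -2.0122

Multiply the model equation by X_{t-k} and take expectations. With theta_0 = psi_0 = 1 and psi_j the MA(infinity) weights, this gives
  gamma(k) - sum_i phi_i gamma(k-i) = c_k,
  c_k = sigma^2 * sum_{j=k..q} theta_j psi_{j-k}   (c_k = 0 for k > q),
using gamma(-m) = gamma(m).
Pure AR (q = 0): c_0 = sigma^2 = 4, c_k = 0 for k >= 1.
Equations for k = 0 and k = 1 (AR order 1):
  gamma(0) = phi_1 gamma(1) + c_0
  gamma(1) = phi_1 gamma(0) + c_1
Substituting the second into the first: gamma(0) (1 - phi_1^2) = c_0 + phi_1 c_1, so
  gamma(0) = c_0 / (1 - phi_1^2) = 4 / (1 - (-0.416)^2) = 4 / 0.826944 = 4.837087.
  gamma(1) = phi_1 gamma(0) = (-0.416)(4.837087) = -2.012228.
Therefore gamma(1) = -2.0122 (to 4 decimal places).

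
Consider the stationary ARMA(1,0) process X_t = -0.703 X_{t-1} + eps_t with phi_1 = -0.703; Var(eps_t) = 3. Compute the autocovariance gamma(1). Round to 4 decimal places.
\gamma(1) = -4.1697

Multiply the model equation by X_{t-k} and take expectations. With theta_0 = psi_0 = 1 and psi_j the MA(infinity) weights, this gives
  gamma(k) - sum_i phi_i gamma(k-i) = c_k,
  c_k = sigma^2 * sum_{j=k..q} theta_j psi_{j-k}   (c_k = 0 for k > q),
using gamma(-m) = gamma(m).
Pure AR (q = 0): c_0 = sigma^2 = 3, c_k = 0 for k >= 1.
Equations for k = 0 and k = 1 (AR order 1):
  gamma(0) = phi_1 gamma(1) + c_0
  gamma(1) = phi_1 gamma(0) + c_1
Substituting the second into the first: gamma(0) (1 - phi_1^2) = c_0 + phi_1 c_1, so
  gamma(0) = c_0 / (1 - phi_1^2) = 3 / (1 - (-0.703)^2) = 3 / 0.505791 = 5.931304.
  gamma(1) = phi_1 gamma(0) = (-0.703)(5.931304) = -4.169706.
Therefore gamma(1) = -4.1697 (to 4 decimal places).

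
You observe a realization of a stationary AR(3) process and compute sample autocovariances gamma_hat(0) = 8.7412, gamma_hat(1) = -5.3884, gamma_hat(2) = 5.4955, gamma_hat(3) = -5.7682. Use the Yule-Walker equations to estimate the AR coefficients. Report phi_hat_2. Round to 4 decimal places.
\hat\phi_{2} = 0.2730

The Yule-Walker equations for an AR(p) process read, in matrix form,
  Gamma_p phi = r_p,   with   (Gamma_p)_{ij} = gamma(|i - j|),
                       (r_p)_i = gamma(i),   i,j = 1..p.
Substitute the sample gammas (Toeplitz matrix and right-hand side of size 3):
  Gamma_p = [[8.7412, -5.3884, 5.4955], [-5.3884, 8.7412, -5.3884], [5.4955, -5.3884, 8.7412]]
  r_p     = [-5.3884, 5.4955, -5.7682]
Written out (R1..R3):
  (R1) 8.7412 phi_1 - 5.3884 phi_2 + 5.4955 phi_3 = -5.3884
  (R2) -5.3884 phi_1 + 8.7412 phi_2 - 5.3884 phi_3 = 5.4955
  (R3) 5.4955 phi_1 - 5.3884 phi_2 + 8.7412 phi_3 = -5.7682
Gaussian elimination:
  R2 <- R2 - (-5.3884/8.7412) R1 = R2 - (-0.616437) R1:  5.41959 phi_2 - 2.00077 phi_3 = 2.17389
  R3 <- R3 - (5.4955/8.7412) R1 = R3 - (0.628689) R1:  -2.00077 phi_2 + 5.286237 phi_3 = -2.38057
  R3 <- R3 - (-2.00077/5.41959) R2 = R3 - (-0.369174) R2:  4.547606 phi_3 = -1.578027
Back-substitution:
  phi_hat_3 = -1.578027 / 4.547606 = -0.347002
  phi_hat_2 = (2.17389 - (-2.00077)(-0.347002)) / 5.41959 = 0.273013
  phi_hat_1 = (-5.3884 - (-5.3884)(0.273013) - (5.4955)(-0.347002)) / 8.7412 = -0.229985
So phi_hat = [-0.2300, 0.2730, -0.3470].
Therefore phi_hat_2 = 0.2730.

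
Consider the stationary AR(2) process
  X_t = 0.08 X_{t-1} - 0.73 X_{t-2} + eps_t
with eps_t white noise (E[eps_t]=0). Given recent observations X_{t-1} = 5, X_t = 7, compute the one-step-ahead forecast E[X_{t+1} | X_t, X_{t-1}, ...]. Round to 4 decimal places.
E[X_{t+1} \mid \mathcal F_t] = -3.0900

For an AR(p) model X_t = c + sum_i phi_i X_{t-i} + eps_t, the
one-step-ahead conditional mean is
  E[X_{t+1} | X_t, ...] = c + sum_i phi_i X_{t+1-i}.
Substitute known values:
  E[X_{t+1} | ...] = (0.08) * (7) + (-0.73) * (5)
                   = -3.0900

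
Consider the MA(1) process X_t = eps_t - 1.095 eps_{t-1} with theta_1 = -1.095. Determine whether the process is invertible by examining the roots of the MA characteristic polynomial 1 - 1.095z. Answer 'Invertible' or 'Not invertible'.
\text{Not invertible}

The MA(q) characteristic polynomial is P(z) = 1 - 1.095z.
Invertibility requires all roots to lie outside the unit circle, i.e. |z| > 1 for every root.
This is linear in z: 1 + (-1.095) z = 0  =>  z = -1/(-1.095) = 0.913242,  |z| = 0.913242.
Moduli of all roots: 0.9132.
All moduli strictly greater than 1? No.
Verdict: Not invertible.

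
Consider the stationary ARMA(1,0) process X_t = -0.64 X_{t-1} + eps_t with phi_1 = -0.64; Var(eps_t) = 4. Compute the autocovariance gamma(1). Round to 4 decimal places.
\gamma(1) = -4.3360

Multiply the model equation by X_{t-k} and take expectations. With theta_0 = psi_0 = 1 and psi_j the MA(infinity) weights, this gives
  gamma(k) - sum_i phi_i gamma(k-i) = c_k,
  c_k = sigma^2 * sum_{j=k..q} theta_j psi_{j-k}   (c_k = 0 for k > q),
using gamma(-m) = gamma(m).
Pure AR (q = 0): c_0 = sigma^2 = 4, c_k = 0 for k >= 1.
Equations for k = 0 and k = 1 (AR order 1):
  gamma(0) = phi_1 gamma(1) + c_0
  gamma(1) = phi_1 gamma(0) + c_1
Substituting the second into the first: gamma(0) (1 - phi_1^2) = c_0 + phi_1 c_1, so
  gamma(0) = c_0 / (1 - phi_1^2) = 4 / (1 - (-0.64)^2) = 4 / 0.5904 = 6.775068.
  gamma(1) = phi_1 gamma(0) = (-0.64)(6.775068) = -4.336043.
Therefore gamma(1) = -4.3360 (to 4 decimal places).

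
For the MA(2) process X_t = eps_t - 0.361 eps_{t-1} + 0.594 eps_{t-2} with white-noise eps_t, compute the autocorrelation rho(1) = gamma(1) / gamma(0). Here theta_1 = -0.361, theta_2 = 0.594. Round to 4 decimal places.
\rho(1) = -0.3880

For an MA(q) process with theta_0 = 1, the autocovariance is
  gamma(k) = sigma^2 * sum_{i=0..q-k} theta_i * theta_{i+k},
and rho(k) = gamma(k) / gamma(0). Sigma^2 cancels.
  numerator   = (1)*(-0.361) + (-0.361)*(0.594) = -0.575434.
  denominator = (1)^2 + (-0.361)^2 + (0.594)^2 = 1.483157.
  rho(1) = -0.575434 / 1.483157 = -0.3880.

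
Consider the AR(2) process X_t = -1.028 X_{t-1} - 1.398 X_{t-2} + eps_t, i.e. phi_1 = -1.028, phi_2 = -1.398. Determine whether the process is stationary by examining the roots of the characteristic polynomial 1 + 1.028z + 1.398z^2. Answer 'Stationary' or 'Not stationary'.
\text{Not stationary}

The AR(p) characteristic polynomial is P(z) = 1 + 1.028z + 1.398z^2.
Stationarity requires all roots to lie outside the unit circle, i.e. |z| > 1 for every root.
Set 1 + (1.028) z + (1.398) z^2 = 0, i.e. a z^2 + b z + c = 0 with a = 1.398, b = 1.028, c = 1.
Discriminant D = b^2 - 4ac = (1.028)^2 - 4*(1.398)*1 = 1.056784 - (5.592) = -4.535216.
D < 0, so the roots are the complex-conjugate pair z = (-b +/- i sqrt(-D)) / (2a) = -0.3677 +/- 0.7617i.
For a conjugate pair |z|^2 = z * conj(z) = (product of roots) = c/a = 1/(1.398) = 0.715308, so |z| = sqrt(0.715308) = 0.8458 for both roots.
Moduli of all roots: 0.8458, 0.8458.
All moduli strictly greater than 1? No.
Verdict: Not stationary.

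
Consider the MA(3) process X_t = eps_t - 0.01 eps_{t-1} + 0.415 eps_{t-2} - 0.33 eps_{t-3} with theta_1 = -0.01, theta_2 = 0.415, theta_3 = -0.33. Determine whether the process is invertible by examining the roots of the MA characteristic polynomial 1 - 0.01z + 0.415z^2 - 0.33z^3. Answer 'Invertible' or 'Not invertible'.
\text{Invertible}

The MA(q) characteristic polynomial is P(z) = 1 - 0.01z + 0.415z^2 - 0.33z^3.
Invertibility requires all roots to lie outside the unit circle, i.e. |z| > 1 for every root.
Degree 3: look for a simple real root z0 first, then factor out (1 - z/z0) and solve the remaining quadratic.
Testing z0 = 2: P(2) = 1 + (-0.01)(2) + (0.415)(2)^2 + (-0.33)(2)^3
  = 1 + (-0.02) + (1.66) + (-2.64) = 0.  So z_0 = 2 is a root, |z_0| = 2.
Divide out the factor (1 - 0.5 z) = (1 - z/z0) (since 1/z0 = 0.5):
  P(z) = (1 - 0.5 z)(1 + (0.49) z + (0.66) z^2)
  [check: z-coef 0.49 - (0.5) = -0.01; z^2-coef 0.66 - (0.5)(0.49) = 0.415; z^3-coef -(0.5)(0.66) = -0.33.]
Remaining roots from the quadratic factor 1 + (0.49) z + (0.66) z^2:
  Set 1 + (0.49) z + (0.66) z^2 = 0, i.e. a z^2 + b z + c = 0 with a = 0.66, b = 0.49, c = 1.
  Discriminant D = b^2 - 4ac = (0.49)^2 - 4*(0.66)*1 = 0.2401 - (2.64) = -2.3999.
  D < 0, so the roots are the complex-conjugate pair z = (-b +/- i sqrt(-D)) / (2a) = -0.3712 +/- 1.1736i.
  For a conjugate pair |z|^2 = z * conj(z) = (product of roots) = c/a = 1/(0.66) = 1.515152, so |z| = sqrt(1.515152) = 1.2309 for both roots.
Moduli of all roots: 2.0000, 1.2309, 1.2309.
All moduli strictly greater than 1? Yes.
Verdict: Invertible.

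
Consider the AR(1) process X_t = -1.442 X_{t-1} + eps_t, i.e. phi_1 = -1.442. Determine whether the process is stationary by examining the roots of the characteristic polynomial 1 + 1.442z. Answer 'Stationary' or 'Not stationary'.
\text{Not stationary}

The AR(p) characteristic polynomial is P(z) = 1 + 1.442z.
Stationarity requires all roots to lie outside the unit circle, i.e. |z| > 1 for every root.
This is linear in z: 1 + (1.442) z = 0  =>  z = -1/(1.442) = -0.693481,  |z| = 0.693481.
Moduli of all roots: 0.6935.
All moduli strictly greater than 1? No.
Verdict: Not stationary.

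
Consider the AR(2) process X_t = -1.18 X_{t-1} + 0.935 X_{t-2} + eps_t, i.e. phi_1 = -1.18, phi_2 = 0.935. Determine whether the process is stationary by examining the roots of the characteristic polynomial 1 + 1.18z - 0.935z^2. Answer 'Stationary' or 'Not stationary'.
\text{Not stationary}

The AR(p) characteristic polynomial is P(z) = 1 + 1.18z - 0.935z^2.
Stationarity requires all roots to lie outside the unit circle, i.e. |z| > 1 for every root.
Set 1 + (1.18) z + (-0.935) z^2 = 0, i.e. a z^2 + b z + c = 0 with a = -0.935, b = 1.18, c = 1.
Discriminant D = b^2 - 4ac = (1.18)^2 - 4*(-0.935)*1 = 1.3924 - (-3.74) = 5.1324.
D >= 0, so the roots are real: z = (-b +/- sqrt(D)) / (2a) = (-1.18 +/- 2.26548) / (-1.87).
  z_1 = (-1.18 + 2.26548) / (-1.87) = -0.5805,   |z_1| = 0.5805.
  z_2 = (-1.18 - 2.26548) / (-1.87) = 1.8425,   |z_2| = 1.8425.
Moduli of all roots: 0.5805, 1.8425.
All moduli strictly greater than 1? No.
Verdict: Not stationary.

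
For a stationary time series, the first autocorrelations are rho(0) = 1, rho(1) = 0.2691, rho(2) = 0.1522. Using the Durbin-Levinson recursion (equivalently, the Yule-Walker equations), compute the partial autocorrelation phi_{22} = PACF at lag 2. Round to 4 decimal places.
\phi_{22} = 0.0860

The PACF at lag k is phi_{kk}, the last component of the solution
to the Yule-Walker system G_k phi = r_k where
  (G_k)_{ij} = rho(|i - j|), (r_k)_i = rho(i), i,j = 1..k.
Equivalently, Durbin-Levinson gives phi_{kk} iteratively:
  phi_{11} = rho(1)
  phi_{kk} = [rho(k) - sum_{j=1..k-1} phi_{k-1,j} rho(k-j)]
            / [1 - sum_{j=1..k-1} phi_{k-1,j} rho(j)],
  phi_{k,j} = phi_{k-1,j} - phi_{kk} phi_{k-1,k-j},  j = 1..k-1.
Step k = 1:
  phi_11 = rho(1) = 0.2691.
Step k = 2:
  phi_22 = [rho(2) - phi_11 rho(1)] / [1 - phi_11 rho(1)] = [0.1522 - (0.2691)(0.2691)] / [1 - (0.2691)(0.2691)]
         = 0.07978519 / 0.92758519 = 0.086.
Therefore phi_{22} = 0.0860.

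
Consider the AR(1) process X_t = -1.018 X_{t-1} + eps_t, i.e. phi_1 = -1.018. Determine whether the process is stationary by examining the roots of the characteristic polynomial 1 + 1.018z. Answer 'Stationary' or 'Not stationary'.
\text{Not stationary}

The AR(p) characteristic polynomial is P(z) = 1 + 1.018z.
Stationarity requires all roots to lie outside the unit circle, i.e. |z| > 1 for every root.
This is linear in z: 1 + (1.018) z = 0  =>  z = -1/(1.018) = -0.982318,  |z| = 0.982318.
Moduli of all roots: 0.9823.
All moduli strictly greater than 1? No.
Verdict: Not stationary.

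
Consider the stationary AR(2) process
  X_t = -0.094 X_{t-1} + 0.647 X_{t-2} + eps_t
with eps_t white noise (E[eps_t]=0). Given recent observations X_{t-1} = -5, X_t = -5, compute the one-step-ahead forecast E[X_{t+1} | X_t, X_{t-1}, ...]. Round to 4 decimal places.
E[X_{t+1} \mid \mathcal F_t] = -2.7650

For an AR(p) model X_t = c + sum_i phi_i X_{t-i} + eps_t, the
one-step-ahead conditional mean is
  E[X_{t+1} | X_t, ...] = c + sum_i phi_i X_{t+1-i}.
Substitute known values:
  E[X_{t+1} | ...] = (-0.094) * (-5) + (0.647) * (-5)
                   = -2.7650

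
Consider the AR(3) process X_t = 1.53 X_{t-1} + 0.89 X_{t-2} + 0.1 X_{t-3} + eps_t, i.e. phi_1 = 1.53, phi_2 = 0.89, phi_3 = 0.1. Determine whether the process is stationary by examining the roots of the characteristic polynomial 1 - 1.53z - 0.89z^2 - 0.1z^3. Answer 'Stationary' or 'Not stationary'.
\text{Not stationary}

The AR(p) characteristic polynomial is P(z) = 1 - 1.53z - 0.89z^2 - 0.1z^3.
Stationarity requires all roots to lie outside the unit circle, i.e. |z| > 1 for every root.
Degree 3: look for a simple real root z0 first, then factor out (1 - z/z0) and solve the remaining quadratic.
Testing z0 = 0.5: P(0.5) = 1 + (-1.53)(0.5) + (-0.89)(0.5)^2 + (-0.1)(0.5)^3
  = 1 + (-0.765) + (-0.2225) + (-0.0125) = 0.  So z_0 = 0.5 is a root, |z_0| = 0.5.
Divide out the factor (1 - 2 z) = (1 - z/z0) (since 1/z0 = 2):
  P(z) = (1 - 2 z)(1 + (0.47) z + (0.05) z^2)
  [check: z-coef 0.47 - (2) = -1.53; z^2-coef 0.05 - (2)(0.47) = -0.89; z^3-coef -(2)(0.05) = -0.1.]
Remaining roots from the quadratic factor 1 + (0.47) z + (0.05) z^2:
  Set 1 + (0.47) z + (0.05) z^2 = 0, i.e. a z^2 + b z + c = 0 with a = 0.05, b = 0.47, c = 1.
  Discriminant D = b^2 - 4ac = (0.47)^2 - 4*(0.05)*1 = 0.2209 - (0.2) = 0.0209.
  D >= 0, so the roots are real: z = (-b +/- sqrt(D)) / (2a) = (-0.47 +/- 0.144568) / (0.1).
    z_1 = (-0.47 + 0.144568) / (0.1) = -3.2543,   |z_1| = 3.2543.
    z_2 = (-0.47 - 0.144568) / (0.1) = -6.1457,   |z_2| = 6.1457.
Moduli of all roots: 0.5000, 3.2543, 6.1457.
All moduli strictly greater than 1? No.
Verdict: Not stationary.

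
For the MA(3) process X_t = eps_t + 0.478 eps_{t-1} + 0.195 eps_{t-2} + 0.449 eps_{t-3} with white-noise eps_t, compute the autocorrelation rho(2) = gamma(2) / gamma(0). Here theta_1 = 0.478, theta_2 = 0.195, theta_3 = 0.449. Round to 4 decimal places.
\rho(2) = 0.2790

For an MA(q) process with theta_0 = 1, the autocovariance is
  gamma(k) = sigma^2 * sum_{i=0..q-k} theta_i * theta_{i+k},
and rho(k) = gamma(k) / gamma(0). Sigma^2 cancels.
  numerator   = (1)*(0.195) + (0.478)*(0.449) = 0.409622.
  denominator = (1)^2 + (0.478)^2 + (0.195)^2 + (0.449)^2 = 1.46811.
  rho(2) = 0.409622 / 1.46811 = 0.2790.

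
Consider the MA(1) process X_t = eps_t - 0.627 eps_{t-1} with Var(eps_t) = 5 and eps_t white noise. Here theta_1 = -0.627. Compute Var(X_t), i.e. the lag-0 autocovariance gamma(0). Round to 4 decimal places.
\gamma(0) = 6.9656

For an MA(q) process X_t = eps_t + sum_i theta_i eps_{t-i} with
Var(eps_t) = sigma^2, the variance is
  gamma(0) = sigma^2 * (1 + sum_i theta_i^2).
  sum_i theta_i^2 = (-0.627)^2 = 0.393129.
  gamma(0) = 5 * (1 + 0.393129) = 5 * 1.393129 = 6.965645, which rounds to 6.9656.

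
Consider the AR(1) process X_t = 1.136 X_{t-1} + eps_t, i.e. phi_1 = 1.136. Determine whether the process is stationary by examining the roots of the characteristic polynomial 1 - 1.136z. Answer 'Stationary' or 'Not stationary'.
\text{Not stationary}

The AR(p) characteristic polynomial is P(z) = 1 - 1.136z.
Stationarity requires all roots to lie outside the unit circle, i.e. |z| > 1 for every root.
This is linear in z: 1 + (-1.136) z = 0  =>  z = -1/(-1.136) = 0.880282,  |z| = 0.880282.
Moduli of all roots: 0.8803.
All moduli strictly greater than 1? No.
Verdict: Not stationary.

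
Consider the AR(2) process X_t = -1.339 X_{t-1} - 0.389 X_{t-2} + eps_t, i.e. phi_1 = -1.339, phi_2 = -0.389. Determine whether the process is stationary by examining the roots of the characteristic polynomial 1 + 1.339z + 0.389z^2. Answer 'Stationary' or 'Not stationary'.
\text{Stationary}

The AR(p) characteristic polynomial is P(z) = 1 + 1.339z + 0.389z^2.
Stationarity requires all roots to lie outside the unit circle, i.e. |z| > 1 for every root.
Set 1 + (1.339) z + (0.389) z^2 = 0, i.e. a z^2 + b z + c = 0 with a = 0.389, b = 1.339, c = 1.
Discriminant D = b^2 - 4ac = (1.339)^2 - 4*(0.389)*1 = 1.792921 - (1.556) = 0.236921.
D >= 0, so the roots are real: z = (-b +/- sqrt(D)) / (2a) = (-1.339 +/- 0.486745) / (0.778).
  z_1 = (-1.339 + 0.486745) / (0.778) = -1.0954,   |z_1| = 1.0954.
  z_2 = (-1.339 - 0.486745) / (0.778) = -2.3467,   |z_2| = 2.3467.
Moduli of all roots: 1.0954, 2.3467.
All moduli strictly greater than 1? Yes.
Verdict: Stationary.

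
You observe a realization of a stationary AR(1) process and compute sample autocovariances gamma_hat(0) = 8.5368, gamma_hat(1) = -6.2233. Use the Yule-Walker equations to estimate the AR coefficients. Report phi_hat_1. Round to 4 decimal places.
\hat\phi_{1} = -0.7290

The Yule-Walker equations for an AR(p) process read, in matrix form,
  Gamma_p phi = r_p,   with   (Gamma_p)_{ij} = gamma(|i - j|),
                       (r_p)_i = gamma(i),   i,j = 1..p.
Substitute the sample gammas (Toeplitz matrix and right-hand side of size 1):
  Gamma_p = [[8.5368]]
  r_p     = [-6.2233]
With p = 1 this is the single equation gamma(0) phi_1 = gamma(1):
  phi_hat_1 = gamma(1) / gamma(0) = -6.2233 / 8.5368 = -0.7290.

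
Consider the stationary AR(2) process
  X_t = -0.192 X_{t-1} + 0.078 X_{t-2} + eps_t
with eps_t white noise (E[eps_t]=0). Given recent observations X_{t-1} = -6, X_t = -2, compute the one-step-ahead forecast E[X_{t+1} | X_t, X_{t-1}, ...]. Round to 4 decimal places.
E[X_{t+1} \mid \mathcal F_t] = -0.0840

For an AR(p) model X_t = c + sum_i phi_i X_{t-i} + eps_t, the
one-step-ahead conditional mean is
  E[X_{t+1} | X_t, ...] = c + sum_i phi_i X_{t+1-i}.
Substitute known values:
  E[X_{t+1} | ...] = (-0.192) * (-2) + (0.078) * (-6)
                   = -0.0840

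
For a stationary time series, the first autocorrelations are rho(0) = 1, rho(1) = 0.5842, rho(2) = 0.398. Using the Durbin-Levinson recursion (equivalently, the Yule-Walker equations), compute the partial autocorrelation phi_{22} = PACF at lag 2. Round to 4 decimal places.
\phi_{22} = 0.0861

The PACF at lag k is phi_{kk}, the last component of the solution
to the Yule-Walker system G_k phi = r_k where
  (G_k)_{ij} = rho(|i - j|), (r_k)_i = rho(i), i,j = 1..k.
Equivalently, Durbin-Levinson gives phi_{kk} iteratively:
  phi_{11} = rho(1)
  phi_{kk} = [rho(k) - sum_{j=1..k-1} phi_{k-1,j} rho(k-j)]
            / [1 - sum_{j=1..k-1} phi_{k-1,j} rho(j)],
  phi_{k,j} = phi_{k-1,j} - phi_{kk} phi_{k-1,k-j},  j = 1..k-1.
Step k = 1:
  phi_11 = rho(1) = 0.5842.
Step k = 2:
  phi_22 = [rho(2) - phi_11 rho(1)] / [1 - phi_11 rho(1)] = [0.398 - (0.5842)(0.5842)] / [1 - (0.5842)(0.5842)]
         = 0.05671036 / 0.65871036 = 0.0861.
Therefore phi_{22} = 0.0861.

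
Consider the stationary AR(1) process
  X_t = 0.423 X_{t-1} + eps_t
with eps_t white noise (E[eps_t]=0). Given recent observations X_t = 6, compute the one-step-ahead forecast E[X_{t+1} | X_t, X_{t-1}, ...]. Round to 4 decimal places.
E[X_{t+1} \mid \mathcal F_t] = 2.5380

For an AR(p) model X_t = c + sum_i phi_i X_{t-i} + eps_t, the
one-step-ahead conditional mean is
  E[X_{t+1} | X_t, ...] = c + sum_i phi_i X_{t+1-i}.
Substitute known values:
  E[X_{t+1} | ...] = (0.423) * (6)
                   = 2.5380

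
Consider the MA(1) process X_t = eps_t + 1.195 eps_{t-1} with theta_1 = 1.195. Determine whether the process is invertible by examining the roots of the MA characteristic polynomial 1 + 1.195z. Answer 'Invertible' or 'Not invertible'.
\text{Not invertible}

The MA(q) characteristic polynomial is P(z) = 1 + 1.195z.
Invertibility requires all roots to lie outside the unit circle, i.e. |z| > 1 for every root.
This is linear in z: 1 + (1.195) z = 0  =>  z = -1/(1.195) = -0.83682,  |z| = 0.83682.
Moduli of all roots: 0.8368.
All moduli strictly greater than 1? No.
Verdict: Not invertible.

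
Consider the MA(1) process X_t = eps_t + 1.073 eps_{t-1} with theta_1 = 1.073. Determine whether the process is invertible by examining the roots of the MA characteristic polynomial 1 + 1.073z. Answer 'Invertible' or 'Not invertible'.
\text{Not invertible}

The MA(q) characteristic polynomial is P(z) = 1 + 1.073z.
Invertibility requires all roots to lie outside the unit circle, i.e. |z| > 1 for every root.
This is linear in z: 1 + (1.073) z = 0  =>  z = -1/(1.073) = -0.931966,  |z| = 0.931966.
Moduli of all roots: 0.9320.
All moduli strictly greater than 1? No.
Verdict: Not invertible.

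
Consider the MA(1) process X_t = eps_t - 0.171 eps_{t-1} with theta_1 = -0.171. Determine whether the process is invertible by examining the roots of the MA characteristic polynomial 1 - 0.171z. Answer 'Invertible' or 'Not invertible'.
\text{Invertible}

The MA(q) characteristic polynomial is P(z) = 1 - 0.171z.
Invertibility requires all roots to lie outside the unit circle, i.e. |z| > 1 for every root.
This is linear in z: 1 + (-0.171) z = 0  =>  z = -1/(-0.171) = 5.847953,  |z| = 5.847953.
Moduli of all roots: 5.8480.
All moduli strictly greater than 1? Yes.
Verdict: Invertible.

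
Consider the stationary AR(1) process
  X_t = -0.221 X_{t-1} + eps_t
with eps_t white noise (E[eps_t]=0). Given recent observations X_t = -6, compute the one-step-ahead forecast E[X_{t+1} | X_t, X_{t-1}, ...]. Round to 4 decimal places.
E[X_{t+1} \mid \mathcal F_t] = 1.3260

For an AR(p) model X_t = c + sum_i phi_i X_{t-i} + eps_t, the
one-step-ahead conditional mean is
  E[X_{t+1} | X_t, ...] = c + sum_i phi_i X_{t+1-i}.
Substitute known values:
  E[X_{t+1} | ...] = (-0.221) * (-6)
                   = 1.3260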